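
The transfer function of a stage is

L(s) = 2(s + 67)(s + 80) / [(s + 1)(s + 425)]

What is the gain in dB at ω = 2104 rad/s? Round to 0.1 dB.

At s = jω = j2104:
zero (s+67): 67 + j2104 → |·| = √(67²+2104²) = √4431305 ≈ 2105.1, ∠ = arctan(2104/67) ≈ 88.18°
zero (s+80): 80 + j2104 → |·| = √(80²+2104²) = √4433216 ≈ 2105.5, ∠ = arctan(2104/80) ≈ 87.82°
pole (s+1): 1 + j2104 → |·| = √(1²+2104²) = √4426817 ≈ 2104, ∠ = arctan(2104/1) ≈ 89.97°
pole (s+425): 425 + j2104 → |·| = √(425²+2104²) = √4607441 ≈ 2146.5, ∠ = arctan(2104/425) ≈ 78.58°
|L| = 2 · 4.4323e+06 / 4.5162e+06 ≈ 1.9628
Gain = 20 log₁₀(1.9628) ≈ 5.86 dB

5.9 dB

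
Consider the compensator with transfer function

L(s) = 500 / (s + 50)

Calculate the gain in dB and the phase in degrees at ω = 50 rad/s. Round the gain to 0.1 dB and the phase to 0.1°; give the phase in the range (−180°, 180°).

17.0 dB, -45.0°

Substitute s = j50:
Numerator: 500 = 500 + j0
Denominator: (j50) + 50 = 50 + j50
|N| = √(500² + 0²) ≈ 500, ∠N ≈ 0.00°
|D| = √(50² + 50²) ≈ 70.711, ∠D ≈ 45.00°
|L| = 500 / 70.711 ≈ 7.071
Gain = 20 log₁₀(7.071) ≈ 16.99 dB
∠L = 0.00° − 45.00° = -45.00°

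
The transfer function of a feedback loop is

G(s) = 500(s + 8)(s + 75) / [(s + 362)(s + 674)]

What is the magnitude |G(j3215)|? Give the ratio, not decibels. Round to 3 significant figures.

486

At s = jω = j3215:
zero (s+8): 8 + j3215 → |·| = √(8²+3215²) = √10336289 ≈ 3215, ∠ = arctan(3215/8) ≈ 89.86°
zero (s+75): 75 + j3215 → |·| = √(75²+3215²) = √10341850 ≈ 3215.9, ∠ = arctan(3215/75) ≈ 88.66°
pole (s+362): 362 + j3215 → |·| = √(362²+3215²) = √10467269 ≈ 3235.3, ∠ = arctan(3215/362) ≈ 83.58°
pole (s+674): 674 + j3215 → |·| = √(674²+3215²) = √10790501 ≈ 3284.9, ∠ = arctan(3215/674) ≈ 78.16°
|G| = 500 · 1.0339e+07 / 1.0628e+07 ≈ 486.4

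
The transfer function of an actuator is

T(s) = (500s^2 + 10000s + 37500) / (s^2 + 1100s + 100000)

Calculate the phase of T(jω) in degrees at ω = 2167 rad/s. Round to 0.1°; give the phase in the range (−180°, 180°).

Substitute s = j2167:
Numerator: 500(j2167)^2 + 10000(j2167) + 37500 = -2347907000 + j21670000
Denominator: (j2167)^2 + 1100(j2167) + 100000 = -4595889 + j2383700
|N| = √(2347907000² + 21670000²) ≈ 2.348e+09, ∠N ≈ 179.47°
|D| = √(4595889² + 2383700²) ≈ 5.1773e+06, ∠D ≈ 152.59°
∠T = 179.47° − 152.59° = 26.88°

26.9°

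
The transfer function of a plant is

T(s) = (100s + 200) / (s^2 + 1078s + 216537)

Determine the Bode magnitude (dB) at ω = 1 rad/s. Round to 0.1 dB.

Substitute s = j1:
Numerator: 100(j1) + 200 = 200 + j100
Denominator: (j1)^2 + 1078(j1) + 216537 = 216536 + j1078
|N| = √(200² + 100²) ≈ 223.61, ∠N ≈ 26.57°
|D| = √(216536² + 1078²) ≈ 2.1654e+05, ∠D ≈ 0.29°
|T| = 223.61 / 2.1654e+05 ≈ 0.0010326
Gain = 20 log₁₀(0.0010326) ≈ -59.72 dB

-59.7 dB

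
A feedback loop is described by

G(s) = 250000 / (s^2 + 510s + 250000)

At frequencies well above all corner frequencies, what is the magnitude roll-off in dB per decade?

Each pole contributes −20 dB/decade at high frequency; each zero contributes +20 dB/decade.
Net: 0 zero(s) − 2 pole(s) → -40 dB/decade.

-40 dB/decade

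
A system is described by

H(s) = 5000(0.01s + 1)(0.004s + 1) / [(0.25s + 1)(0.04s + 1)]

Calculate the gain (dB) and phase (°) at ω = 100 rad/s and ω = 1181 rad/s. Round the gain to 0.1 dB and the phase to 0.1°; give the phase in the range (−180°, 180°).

ω = 100: 37.4 dB, -96.9°; ω = 1181: 26.2 dB, -15.4°

At ω = 100 rad/s:
zero (1 + j100·0.01) = 1 + j1 → |·| ≈ 1.4142, ∠ ≈ 45.00°
zero (1 + j100·0.004) = 1 + j0.4 → |·| ≈ 1.077, ∠ ≈ 21.80°
pole (1 + j100·0.25) = 1 + j25 → |·| ≈ 25.02, ∠ ≈ 87.71°
pole (1 + j100·0.04) = 1 + j4 → |·| ≈ 4.1231, ∠ ≈ 75.96°
|H| = 5000 · 1.4142 · 1.077 / (25.02 · 4.1231) ≈ 73.822
Gain = 20 log₁₀(73.822) ≈ 37.36 dB
∠H = (45.00° + 21.80°) − (87.71° + 75.96°) = -96.87°

At ω = 1181 rad/s:
zero (1 + j1181·0.01) = 1 + j11.81 → |·| ≈ 11.852, ∠ ≈ 85.16°
zero (1 + j1181·0.004) = 1 + j4.724 → |·| ≈ 4.8287, ∠ ≈ 78.05°
pole (1 + j1181·0.25) = 1 + j295.25 → |·| ≈ 295.25, ∠ ≈ 89.81°
pole (1 + j1181·0.04) = 1 + j47.24 → |·| ≈ 47.251, ∠ ≈ 88.79°
|H| = 5000 · 11.852 · 4.8287 / (295.25 · 47.251) ≈ 20.511
Gain = 20 log₁₀(20.511) ≈ 26.24 dB
∠H = (85.16° + 78.05°) − (89.81° + 88.79°) = -15.39°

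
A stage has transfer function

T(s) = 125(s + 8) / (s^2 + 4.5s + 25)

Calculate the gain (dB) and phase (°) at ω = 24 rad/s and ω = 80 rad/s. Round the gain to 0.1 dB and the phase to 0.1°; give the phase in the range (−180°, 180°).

ω = 24: 15.0 dB, -97.3°; ω = 80: 3.9 dB, -92.5°

At s = jω = j24:
zero (s+8): 8 + j24 → |·| = √(8²+24²) = √640 ≈ 25.298, ∠ = arctan(24/8) ≈ 71.57°
quadratic: (j24)² + 4.5·j24 + 25 = -551 + j108 → |·| ≈ 561.48, ∠ ≈ 168.91°
|T| = 125 · 25.298 / 561.48 ≈ 5.632
Gain = 20 log₁₀(5.632) ≈ 15.01 dB
∠T = 71.57° − 168.91° = -97.34°

At s = jω = j80:
zero (s+8): 8 + j80 → |·| = √(8²+80²) = √6464 ≈ 80.399, ∠ = arctan(80/8) ≈ 84.29°
quadratic: (j80)² + 4.5·j80 + 25 = -6375 + j360 → |·| ≈ 6385.2, ∠ ≈ 176.77°
|T| = 125 · 80.399 / 6385.2 ≈ 1.5739
Gain = 20 log₁₀(1.5739) ≈ 3.94 dB
∠T = 84.29° − 176.77° = -92.48°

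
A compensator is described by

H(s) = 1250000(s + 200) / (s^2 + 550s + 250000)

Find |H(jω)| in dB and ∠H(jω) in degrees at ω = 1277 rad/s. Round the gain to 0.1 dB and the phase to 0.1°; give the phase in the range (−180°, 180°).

At s = jω = j1277:
zero (s+200): 200 + j1277 → |·| = √(200²+1277²) = √1670729 ≈ 1292.6, ∠ = arctan(1277/200) ≈ 81.10°
quadratic: (j1277)² + 550·j1277 + 250000 = -1380729 + j702350 → |·| ≈ 1.5491e+06, ∠ ≈ 153.04°
|H| = 1250000 · 1292.6 / 1.5491e+06 ≈ 1043
Gain = 20 log₁₀(1043) ≈ 60.37 dB
∠H = 81.10° − 153.04° = -71.94°

60.4 dB, -71.9°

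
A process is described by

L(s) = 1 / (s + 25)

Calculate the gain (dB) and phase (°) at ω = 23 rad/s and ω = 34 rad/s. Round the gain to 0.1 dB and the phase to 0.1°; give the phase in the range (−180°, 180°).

At s = jω = j23:
pole (s+25): 25 + j23 → |·| = √(25²+23²) = √1154 ≈ 33.971, ∠ = arctan(23/25) ≈ 42.61°
|L| = 1 / 33.971 ≈ 0.029437
Gain = 20 log₁₀(0.029437) ≈ -30.62 dB
∠L = 0.00° − 42.61° = -42.61°

At s = jω = j34:
pole (s+25): 25 + j34 → |·| = √(25²+34²) = √1781 ≈ 42.202, ∠ = arctan(34/25) ≈ 53.67°
|L| = 1 / 42.202 ≈ 0.023696
Gain = 20 log₁₀(0.023696) ≈ -32.51 dB
∠L = 0.00° − 53.67° = -53.67°

ω = 23: -30.6 dB, -42.6°; ω = 34: -32.5 dB, -53.7°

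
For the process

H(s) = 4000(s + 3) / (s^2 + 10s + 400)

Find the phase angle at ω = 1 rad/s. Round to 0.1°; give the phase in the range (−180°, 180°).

At s = jω = j1:
zero (s+3): 3 + j1 → |·| = √(3²+1²) = √10 ≈ 3.1623, ∠ = arctan(1/3) ≈ 18.43°
quadratic: (j1)² + 10·j1 + 400 = 399 + j10 → |·| ≈ 399.13, ∠ ≈ 1.44°
∠H = 18.43° − 1.44° = 16.99°

17.0°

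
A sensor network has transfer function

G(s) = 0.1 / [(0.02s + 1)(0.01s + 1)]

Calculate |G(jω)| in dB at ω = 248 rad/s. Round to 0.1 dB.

At ω = 248 rad/s:
pole (1 + j248·0.02) = 1 + j4.96 → |·| ≈ 5.0598, ∠ ≈ 78.60°
pole (1 + j248·0.01) = 1 + j2.48 → |·| ≈ 2.674, ∠ ≈ 68.04°
|G| = 0.1 · 1 / (5.0598 · 2.674) ≈ 0.007391
Gain = 20 log₁₀(0.007391) ≈ -42.63 dB

-42.6 dB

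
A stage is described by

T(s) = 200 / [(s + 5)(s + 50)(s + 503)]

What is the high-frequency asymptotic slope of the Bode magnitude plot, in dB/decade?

Each pole contributes −20 dB/decade at high frequency; each zero contributes +20 dB/decade.
Net: 0 zero(s) − 3 pole(s) → -60 dB/decade.

-60 dB/decade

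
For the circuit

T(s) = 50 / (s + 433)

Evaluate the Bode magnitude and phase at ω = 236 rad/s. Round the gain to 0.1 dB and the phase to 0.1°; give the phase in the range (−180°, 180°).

-19.9 dB, -28.6°

At s = jω = j236:
pole (s+433): 433 + j236 → |·| = √(433²+236²) = √243185 ≈ 493.14, ∠ = arctan(236/433) ≈ 28.59°
|T| = 50 / 493.14 ≈ 0.10139
Gain = 20 log₁₀(0.10139) ≈ -19.88 dB
∠T = 0.00° − 28.59° = -28.59°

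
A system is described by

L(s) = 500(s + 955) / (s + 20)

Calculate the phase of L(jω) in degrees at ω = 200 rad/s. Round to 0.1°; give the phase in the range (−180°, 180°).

At s = jω = j200:
zero (s+955): 955 + j200 → |·| = √(955²+200²) = √952025 ≈ 975.72, ∠ = arctan(200/955) ≈ 11.83°
pole (s+20): 20 + j200 → |·| = √(20²+200²) = √40400 ≈ 201, ∠ = arctan(200/20) ≈ 84.29°
∠L = 11.83° − 84.29° = -72.46°

-72.5°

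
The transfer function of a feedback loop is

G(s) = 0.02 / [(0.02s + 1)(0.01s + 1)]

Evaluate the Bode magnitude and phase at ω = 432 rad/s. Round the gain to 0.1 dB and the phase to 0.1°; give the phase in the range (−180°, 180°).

At ω = 432 rad/s:
pole (1 + j432·0.02) = 1 + j8.64 → |·| ≈ 8.6977, ∠ ≈ 83.40°
pole (1 + j432·0.01) = 1 + j4.32 → |·| ≈ 4.4342, ∠ ≈ 76.97°
|G| = 0.02 · 1 / (8.6977 · 4.4342) ≈ 0.00051857
Gain = 20 log₁₀(0.00051857) ≈ -65.70 dB
∠G = (0°) − (83.40° + 76.97°) = -160.37°

-65.7 dB, -160.4°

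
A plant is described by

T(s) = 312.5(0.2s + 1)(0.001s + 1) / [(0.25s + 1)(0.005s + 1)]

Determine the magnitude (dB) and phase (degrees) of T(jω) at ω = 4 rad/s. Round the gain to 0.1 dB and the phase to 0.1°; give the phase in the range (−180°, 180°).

At ω = 4 rad/s:
zero (1 + j4·0.2) = 1 + j0.8 → |·| ≈ 1.2806, ∠ ≈ 38.66°
zero (1 + j4·0.001) = 1 + j0.004 → |·| ≈ 1, ∠ ≈ 0.23°
pole (1 + j4·0.25) = 1 + j1 → |·| ≈ 1.4142, ∠ ≈ 45.00°
pole (1 + j4·0.005) = 1 + j0.02 → |·| ≈ 1.0002, ∠ ≈ 1.15°
|T| = 312.5 · 1.2806 · 1 / (1.4142 · 1.0002) ≈ 282.92
Gain = 20 log₁₀(282.92) ≈ 49.03 dB
∠T = (38.66° + 0.23°) − (45.00° + 1.15°) = -7.26°

49.0 dB, -7.3°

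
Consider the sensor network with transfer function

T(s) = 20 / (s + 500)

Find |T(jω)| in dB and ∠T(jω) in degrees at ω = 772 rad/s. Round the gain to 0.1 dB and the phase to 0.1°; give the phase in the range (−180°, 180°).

At s = jω = j772:
pole (s+500): 500 + j772 → |·| = √(500²+772²) = √845984 ≈ 919.77, ∠ = arctan(772/500) ≈ 57.07°
|T| = 20 / 919.77 ≈ 0.021745
Gain = 20 log₁₀(0.021745) ≈ -33.25 dB
∠T = 0.00° − 57.07° = -57.07°

-33.3 dB, -57.1°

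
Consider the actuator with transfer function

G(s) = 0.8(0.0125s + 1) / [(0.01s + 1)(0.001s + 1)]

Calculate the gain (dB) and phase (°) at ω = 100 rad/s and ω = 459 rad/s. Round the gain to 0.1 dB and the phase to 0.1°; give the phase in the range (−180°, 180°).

At ω = 100 rad/s:
zero (1 + j100·0.0125) = 1 + j1.25 → |·| ≈ 1.6008, ∠ ≈ 51.34°
pole (1 + j100·0.01) = 1 + j1 → |·| ≈ 1.4142, ∠ ≈ 45.00°
pole (1 + j100·0.001) = 1 + j0.1 → |·| ≈ 1.005, ∠ ≈ 5.71°
|G| = 0.8 · 1.6008 / (1.4142 · 1.005) ≈ 0.90105
Gain = 20 log₁₀(0.90105) ≈ -0.91 dB
∠G = (51.34°) − (45.00° + 5.71°) = 0.63°

At ω = 459 rad/s:
zero (1 + j459·0.0125) = 1 + j5.7375 → |·| ≈ 5.824, ∠ ≈ 80.11°
pole (1 + j459·0.01) = 1 + j4.59 → |·| ≈ 4.6977, ∠ ≈ 77.71°
pole (1 + j459·0.001) = 1 + j0.459 → |·| ≈ 1.1003, ∠ ≈ 24.66°
|G| = 0.8 · 5.824 / (4.6977 · 1.1003) ≈ 0.90139
Gain = 20 log₁₀(0.90139) ≈ -0.90 dB
∠G = (80.11°) − (77.71° + 24.66°) = -22.26°

ω = 100: -0.9 dB, 0.6°; ω = 459: -0.9 dB, -22.3°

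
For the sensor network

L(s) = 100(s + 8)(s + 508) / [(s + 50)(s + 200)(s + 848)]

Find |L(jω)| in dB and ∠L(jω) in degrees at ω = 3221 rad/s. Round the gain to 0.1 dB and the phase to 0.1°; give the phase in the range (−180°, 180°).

-30.4 dB, -79.9°

At s = jω = j3221:
zero (s+8): 8 + j3221 → |·| = √(8²+3221²) = √10374905 ≈ 3221, ∠ = arctan(3221/8) ≈ 89.86°
zero (s+508): 508 + j3221 → |·| = √(508²+3221²) = √10632905 ≈ 3260.8, ∠ = arctan(3221/508) ≈ 81.04°
pole (s+50): 50 + j3221 → |·| = √(50²+3221²) = √10377341 ≈ 3221.4, ∠ = arctan(3221/50) ≈ 89.11°
pole (s+200): 200 + j3221 → |·| = √(200²+3221²) = √10414841 ≈ 3227.2, ∠ = arctan(3221/200) ≈ 86.45°
pole (s+848): 848 + j3221 → |·| = √(848²+3221²) = √11093945 ≈ 3330.8, ∠ = arctan(3221/848) ≈ 75.25°
|L| = 100 · 1.0503e+07 / 3.4627e+10 ≈ 0.030332
Gain = 20 log₁₀(0.030332) ≈ -30.36 dB
∠L = 170.90° − 250.81° = -79.91°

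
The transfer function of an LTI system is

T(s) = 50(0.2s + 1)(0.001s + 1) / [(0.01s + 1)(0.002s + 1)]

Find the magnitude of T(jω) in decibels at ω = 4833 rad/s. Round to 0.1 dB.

At ω = 4833 rad/s:
zero (1 + j4833·0.2) = 1 + j966.6 → |·| ≈ 966.6, ∠ ≈ 89.94°
zero (1 + j4833·0.001) = 1 + j4.833 → |·| ≈ 4.9354, ∠ ≈ 78.31°
pole (1 + j4833·0.01) = 1 + j48.33 → |·| ≈ 48.34, ∠ ≈ 88.81°
pole (1 + j4833·0.002) = 1 + j9.666 → |·| ≈ 9.7176, ∠ ≈ 84.09°
|T| = 50 · 966.6 · 4.9354 / (48.34 · 9.7176) ≈ 507.78
Gain = 20 log₁₀(507.78) ≈ 54.11 dB

54.1 dB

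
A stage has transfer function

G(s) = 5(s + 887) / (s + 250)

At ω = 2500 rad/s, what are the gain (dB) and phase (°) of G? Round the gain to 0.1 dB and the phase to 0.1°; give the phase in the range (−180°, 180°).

14.5 dB, -13.8°

At s = jω = j2500:
zero (s+887): 887 + j2500 → |·| = √(887²+2500²) = √7036769 ≈ 2652.7, ∠ = arctan(2500/887) ≈ 70.47°
pole (s+250): 250 + j2500 → |·| = √(250²+2500²) = √6312500 ≈ 2512.5, ∠ = arctan(2500/250) ≈ 84.29°
|G| = 5 · 2652.7 / 2512.5 ≈ 5.279
Gain = 20 log₁₀(5.279) ≈ 14.45 dB
∠G = 70.47° − 84.29° = -13.82°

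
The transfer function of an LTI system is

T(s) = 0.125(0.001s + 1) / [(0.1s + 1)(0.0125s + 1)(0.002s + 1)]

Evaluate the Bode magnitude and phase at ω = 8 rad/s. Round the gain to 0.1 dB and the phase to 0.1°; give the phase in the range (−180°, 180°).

-20.3 dB, -44.8°

At ω = 8 rad/s:
zero (1 + j8·0.001) = 1 + j0.008 → |·| ≈ 1, ∠ ≈ 0.46°
pole (1 + j8·0.1) = 1 + j0.8 → |·| ≈ 1.2806, ∠ ≈ 38.66°
pole (1 + j8·0.0125) = 1 + j0.1 → |·| ≈ 1.005, ∠ ≈ 5.71°
pole (1 + j8·0.002) = 1 + j0.016 → |·| ≈ 1.0001, ∠ ≈ 0.92°
|T| = 0.125 · 1 / (1.2806 · 1.005 · 1.0001) ≈ 0.097115
Gain = 20 log₁₀(0.097115) ≈ -20.25 dB
∠T = (0.46°) − (38.66° + 5.71° + 0.92°) = -44.83°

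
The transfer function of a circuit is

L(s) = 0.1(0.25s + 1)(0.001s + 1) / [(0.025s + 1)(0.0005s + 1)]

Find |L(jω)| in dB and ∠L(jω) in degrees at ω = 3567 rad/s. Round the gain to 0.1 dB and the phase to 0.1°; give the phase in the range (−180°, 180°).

5.2 dB, 14.2°

At ω = 3567 rad/s:
zero (1 + j3567·0.25) = 1 + j891.75 → |·| ≈ 891.75, ∠ ≈ 89.94°
zero (1 + j3567·0.001) = 1 + j3.567 → |·| ≈ 3.7045, ∠ ≈ 74.34°
pole (1 + j3567·0.025) = 1 + j89.175 → |·| ≈ 89.181, ∠ ≈ 89.36°
pole (1 + j3567·0.0005) = 1 + j1.7835 → |·| ≈ 2.0447, ∠ ≈ 60.72°
|L| = 0.1 · 891.75 · 3.7045 / (89.181 · 2.0447) ≈ 1.8116
Gain = 20 log₁₀(1.8116) ≈ 5.16 dB
∠L = (89.94° + 74.34°) − (89.36° + 60.72°) = 14.20°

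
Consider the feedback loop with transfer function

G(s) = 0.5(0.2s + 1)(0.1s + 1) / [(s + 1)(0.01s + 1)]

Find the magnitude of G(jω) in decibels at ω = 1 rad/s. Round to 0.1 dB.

-8.8 dB

At ω = 1 rad/s:
zero (1 + j1·0.2) = 1 + j0.2 → |·| ≈ 1.0198, ∠ ≈ 11.31°
zero (1 + j1·0.1) = 1 + j0.1 → |·| ≈ 1.005, ∠ ≈ 5.71°
pole (1 + j1·1) = 1 + j1 → |·| ≈ 1.4142, ∠ ≈ 45.00°
pole (1 + j1·0.01) = 1 + j0.01 → |·| ≈ 1, ∠ ≈ 0.57°
|G| = 0.5 · 1.0198 · 1.005 / (1.4142 · 1) ≈ 0.36236
Gain = 20 log₁₀(0.36236) ≈ -8.82 dB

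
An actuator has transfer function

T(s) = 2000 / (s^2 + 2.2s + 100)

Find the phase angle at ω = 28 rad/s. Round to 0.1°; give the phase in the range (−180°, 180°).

At s = jω = j28:
quadratic: (j28)² + 2.2·j28 + 100 = -684 + j61.6 → |·| ≈ 686.77, ∠ ≈ 174.85°
∠T = 0.00° − 174.85° = -174.85°

-174.9°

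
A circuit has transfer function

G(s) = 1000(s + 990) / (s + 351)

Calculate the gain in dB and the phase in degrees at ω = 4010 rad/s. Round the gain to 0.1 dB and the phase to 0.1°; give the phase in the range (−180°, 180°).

At s = jω = j4010:
zero (s+990): 990 + j4010 → |·| = √(990²+4010²) = √17060200 ≈ 4130.4, ∠ = arctan(4010/990) ≈ 76.13°
pole (s+351): 351 + j4010 → |·| = √(351²+4010²) = √16203301 ≈ 4025.3, ∠ = arctan(4010/351) ≈ 85.00°
|G| = 1000 · 4130.4 / 4025.3 ≈ 1026.1
Gain = 20 log₁₀(1026.1) ≈ 60.22 dB
∠G = 76.13° − 85.00° = -8.87°

60.2 dB, -8.9°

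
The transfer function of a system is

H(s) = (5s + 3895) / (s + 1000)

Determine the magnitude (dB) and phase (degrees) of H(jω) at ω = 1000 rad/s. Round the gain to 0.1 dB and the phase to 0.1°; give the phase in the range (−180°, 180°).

Substitute s = j1000:
Numerator: 5(j1000) + 3895 = 3895 + j5000
Denominator: (j1000) + 1000 = 1000 + j1000
|N| = √(3895² + 5000²) ≈ 6338.1, ∠N ≈ 52.08°
|D| = √(1000² + 1000²) ≈ 1414.2, ∠D ≈ 45.00°
|H| = 6338.1 / 1414.2 ≈ 4.4818
Gain = 20 log₁₀(4.4818) ≈ 13.03 dB
∠H = 52.08° − 45.00° = 7.08°

13.0 dB, 7.1°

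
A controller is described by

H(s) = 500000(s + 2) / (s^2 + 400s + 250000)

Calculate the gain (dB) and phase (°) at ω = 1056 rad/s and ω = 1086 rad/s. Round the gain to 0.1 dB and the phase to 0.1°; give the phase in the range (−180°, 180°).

At s = jω = j1056:
zero (s+2): 2 + j1056 → |·| = √(2²+1056²) = √1115140 ≈ 1056, ∠ = arctan(1056/2) ≈ 89.89°
quadratic: (j1056)² + 400·j1056 + 250000 = -865136 + j422400 → |·| ≈ 9.6275e+05, ∠ ≈ 153.98°
|H| = 500000 · 1056 / 9.6275e+05 ≈ 548.43
Gain = 20 log₁₀(548.43) ≈ 54.78 dB
∠H = 89.89° − 153.98° = -64.09°

At s = jω = j1086:
zero (s+2): 2 + j1086 → |·| = √(2²+1086²) = √1179400 ≈ 1086, ∠ = arctan(1086/2) ≈ 89.89°
quadratic: (j1086)² + 400·j1086 + 250000 = -929396 + j434400 → |·| ≈ 1.0259e+06, ∠ ≈ 154.95°
|H| = 500000 · 1086 / 1.0259e+06 ≈ 529.29
Gain = 20 log₁₀(529.29) ≈ 54.47 dB
∠H = 89.89° − 154.95° = -65.06°

ω = 1056: 54.8 dB, -64.1°; ω = 1086: 54.5 dB, -65.1°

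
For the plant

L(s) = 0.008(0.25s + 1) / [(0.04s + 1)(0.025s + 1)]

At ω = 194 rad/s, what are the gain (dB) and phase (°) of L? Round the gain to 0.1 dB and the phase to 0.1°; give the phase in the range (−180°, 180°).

At ω = 194 rad/s:
zero (1 + j194·0.25) = 1 + j48.5 → |·| ≈ 48.51, ∠ ≈ 88.82°
pole (1 + j194·0.04) = 1 + j7.76 → |·| ≈ 7.8242, ∠ ≈ 82.66°
pole (1 + j194·0.025) = 1 + j4.85 → |·| ≈ 4.952, ∠ ≈ 78.35°
|L| = 0.008 · 48.51 / (7.8242 · 4.952) ≈ 0.010016
Gain = 20 log₁₀(0.010016) ≈ -39.99 dB
∠L = (88.82°) − (82.66° + 78.35°) = -72.19°

-40.0 dB, -72.2°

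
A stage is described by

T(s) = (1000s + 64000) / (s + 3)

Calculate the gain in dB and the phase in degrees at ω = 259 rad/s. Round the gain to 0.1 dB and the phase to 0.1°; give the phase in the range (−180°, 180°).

60.3 dB, -13.2°

Substitute s = j259:
Numerator: 1000(j259) + 64000 = 64000 + j259000
Denominator: (j259) + 3 = 3 + j259
|N| = √(64000² + 259000²) ≈ 2.6679e+05, ∠N ≈ 76.12°
|D| = √(3² + 259²) ≈ 259.02, ∠D ≈ 89.34°
|T| = 2.6679e+05 / 259.02 ≈ 1030
Gain = 20 log₁₀(1030) ≈ 60.26 dB
∠T = 76.12° − 89.34° = -13.22°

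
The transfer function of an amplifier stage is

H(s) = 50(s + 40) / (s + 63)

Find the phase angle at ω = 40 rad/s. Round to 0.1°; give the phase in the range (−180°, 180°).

12.6°

At s = jω = j40:
zero (s+40): 40 + j40 → |·| = √(40²+40²) = √3200 ≈ 56.569, ∠ = arctan(40/40) ≈ 45.00°
pole (s+63): 63 + j40 → |·| = √(63²+40²) = √5569 ≈ 74.626, ∠ = arctan(40/63) ≈ 32.41°
∠H = 45.00° − 32.41° = 12.59°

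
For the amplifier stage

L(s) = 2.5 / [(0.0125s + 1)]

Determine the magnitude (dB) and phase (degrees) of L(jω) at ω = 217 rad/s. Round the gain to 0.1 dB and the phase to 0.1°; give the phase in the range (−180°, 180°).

At ω = 217 rad/s:
pole (1 + j217·0.0125) = 1 + j2.7125 → |·| ≈ 2.891, ∠ ≈ 69.76°
|L| = 2.5 · 1 / (2.891) ≈ 0.86475
Gain = 20 log₁₀(0.86475) ≈ -1.26 dB
∠L = (0°) − (69.76°) = -69.76°

-1.3 dB, -69.8°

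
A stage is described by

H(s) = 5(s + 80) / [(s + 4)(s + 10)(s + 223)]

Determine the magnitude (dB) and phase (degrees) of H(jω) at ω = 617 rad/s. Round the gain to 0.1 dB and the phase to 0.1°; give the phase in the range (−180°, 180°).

At s = jω = j617:
zero (s+80): 80 + j617 → |·| = √(80²+617²) = √387089 ≈ 622.16, ∠ = arctan(617/80) ≈ 82.61°
pole (s+4): 4 + j617 → |·| = √(4²+617²) = √380705 ≈ 617.01, ∠ = arctan(617/4) ≈ 89.63°
pole (s+10): 10 + j617 → |·| = √(10²+617²) = √380789 ≈ 617.08, ∠ = arctan(617/10) ≈ 89.07°
pole (s+223): 223 + j617 → |·| = √(223²+617²) = √430418 ≈ 656.06, ∠ = arctan(617/223) ≈ 70.13°
|H| = 5 · 622.16 / 2.4979e+08 ≈ 1.2454e-05
Gain = 20 log₁₀(1.2454e-05) ≈ -98.09 dB
∠H = 82.61° − 248.83° = -166.22°

-98.1 dB, -166.2°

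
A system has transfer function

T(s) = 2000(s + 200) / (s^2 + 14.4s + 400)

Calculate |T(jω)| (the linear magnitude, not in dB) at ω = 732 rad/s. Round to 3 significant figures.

2.83

At s = jω = j732:
zero (s+200): 200 + j732 → |·| = √(200²+732²) = √575824 ≈ 758.83, ∠ = arctan(732/200) ≈ 74.72°
quadratic: (j732)² + 14.4·j732 + 400 = -535424 + j10540.8 → |·| ≈ 5.3553e+05, ∠ ≈ 178.87°
|T| = 2000 · 758.83 / 5.3553e+05 ≈ 2.8339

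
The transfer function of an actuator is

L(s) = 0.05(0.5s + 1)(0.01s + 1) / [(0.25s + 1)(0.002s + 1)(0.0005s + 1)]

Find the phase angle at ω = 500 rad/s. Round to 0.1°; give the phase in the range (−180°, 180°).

At ω = 500 rad/s:
zero (1 + j500·0.5) = 1 + j250 → |·| ≈ 250, ∠ ≈ 89.77°
zero (1 + j500·0.01) = 1 + j5 → |·| ≈ 5.099, ∠ ≈ 78.69°
pole (1 + j500·0.25) = 1 + j125 → |·| ≈ 125, ∠ ≈ 89.54°
pole (1 + j500·0.002) = 1 + j1 → |·| ≈ 1.4142, ∠ ≈ 45.00°
pole (1 + j500·0.0005) = 1 + j0.25 → |·| ≈ 1.0308, ∠ ≈ 14.04°
∠L = (89.77° + 78.69°) − (89.54° + 45.00° + 14.04°) = 19.88°

19.9°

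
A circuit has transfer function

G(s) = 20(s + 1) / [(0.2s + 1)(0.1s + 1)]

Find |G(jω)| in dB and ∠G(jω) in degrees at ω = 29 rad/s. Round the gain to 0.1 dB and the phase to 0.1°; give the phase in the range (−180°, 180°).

At ω = 29 rad/s:
zero (1 + j29·1) = 1 + j29 → |·| ≈ 29.017, ∠ ≈ 88.03°
pole (1 + j29·0.2) = 1 + j5.8 → |·| ≈ 5.8856, ∠ ≈ 80.22°
pole (1 + j29·0.1) = 1 + j2.9 → |·| ≈ 3.0676, ∠ ≈ 70.97°
|G| = 20 · 29.017 / (5.8856 · 3.0676) ≈ 32.143
Gain = 20 log₁₀(32.143) ≈ 30.14 dB
∠G = (88.03°) − (80.22° + 70.97°) = -63.16°

30.1 dB, -63.2°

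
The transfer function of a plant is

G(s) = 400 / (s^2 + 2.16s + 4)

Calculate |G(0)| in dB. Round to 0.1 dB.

G(0) = 400 / 4 = 100
20 log₁₀(100) ≈ 40.00 dB

40.0 dB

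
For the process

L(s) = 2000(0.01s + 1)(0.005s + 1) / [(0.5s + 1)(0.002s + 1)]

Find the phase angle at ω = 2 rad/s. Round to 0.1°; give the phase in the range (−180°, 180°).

-43.5°

At ω = 2 rad/s:
zero (1 + j2·0.01) = 1 + j0.02 → |·| ≈ 1.0002, ∠ ≈ 1.15°
zero (1 + j2·0.005) = 1 + j0.01 → |·| ≈ 1, ∠ ≈ 0.57°
pole (1 + j2·0.5) = 1 + j1 → |·| ≈ 1.4142, ∠ ≈ 45.00°
pole (1 + j2·0.002) = 1 + j0.004 → |·| ≈ 1, ∠ ≈ 0.23°
∠L = (1.15° + 0.57°) − (45.00° + 0.23°) = -43.51°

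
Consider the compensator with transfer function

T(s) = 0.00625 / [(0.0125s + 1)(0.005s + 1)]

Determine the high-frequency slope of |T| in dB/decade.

-40 dB/decade

Each pole contributes −20 dB/decade at high frequency; each zero contributes +20 dB/decade.
Net: 0 zero(s) − 2 pole(s) → -40 dB/decade.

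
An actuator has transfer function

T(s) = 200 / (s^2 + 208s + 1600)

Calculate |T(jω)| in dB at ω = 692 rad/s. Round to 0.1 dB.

Substitute s = j692:
Numerator: 200 = 200 + j0
Denominator: (j692)^2 + 208(j692) + 1600 = -477264 + j143936
|N| = √(200² + 0²) ≈ 200, ∠N ≈ 0.00°
|D| = √(477264² + 143936²) ≈ 4.985e+05, ∠D ≈ 163.22°
|T| = 200 / 4.985e+05 ≈ 0.0004012
Gain = 20 log₁₀(0.0004012) ≈ -67.93 dB

-67.9 dB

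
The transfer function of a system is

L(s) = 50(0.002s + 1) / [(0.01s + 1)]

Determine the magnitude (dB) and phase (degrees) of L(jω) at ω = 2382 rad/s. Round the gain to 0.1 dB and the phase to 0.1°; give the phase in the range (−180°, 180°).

At ω = 2382 rad/s:
zero (1 + j2382·0.002) = 1 + j4.764 → |·| ≈ 4.8678, ∠ ≈ 78.15°
pole (1 + j2382·0.01) = 1 + j23.82 → |·| ≈ 23.841, ∠ ≈ 87.60°
|L| = 50 · 4.8678 / (23.841) ≈ 10.209
Gain = 20 log₁₀(10.209) ≈ 20.18 dB
∠L = (78.15°) − (87.60°) = -9.45°

20.2 dB, -9.5°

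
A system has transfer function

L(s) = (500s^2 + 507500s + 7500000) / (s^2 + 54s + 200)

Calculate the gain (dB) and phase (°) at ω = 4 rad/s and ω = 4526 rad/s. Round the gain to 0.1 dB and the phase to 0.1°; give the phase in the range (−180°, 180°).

Substitute s = j4:
Numerator: 500(j4)^2 + 507500(j4) + 7500000 = 7492000 + j2030000
Denominator: (j4)^2 + 54(j4) + 200 = 184 + j216
|N| = √(7492000² + 2030000²) ≈ 7.7621e+06, ∠N ≈ 15.16°
|D| = √(184² + 216²) ≈ 283.75, ∠D ≈ 49.57°
|L| = 7.7621e+06 / 283.75 ≈ 27355
Gain = 20 log₁₀(27355) ≈ 88.74 dB
∠L = 15.16° − 49.57° = -34.41°

Substitute s = j4526:
Numerator: 500(j4526)^2 + 507500(j4526) + 7500000 = -10234838000 + j2296945000
Denominator: (j4526)^2 + 54(j4526) + 200 = -20484476 + j244404
|N| = √(10234838000² + 2296945000²) ≈ 1.0489e+10, ∠N ≈ 167.35°
|D| = √(20484476² + 244404²) ≈ 2.0486e+07, ∠D ≈ 179.32°
|L| = 1.0489e+10 / 2.0486e+07 ≈ 512.01
Gain = 20 log₁₀(512.01) ≈ 54.19 dB
∠L = 167.35° − 179.32° = -11.97°

ω = 4: 88.7 dB, -34.4°; ω = 4526: 54.2 dB, -12.0°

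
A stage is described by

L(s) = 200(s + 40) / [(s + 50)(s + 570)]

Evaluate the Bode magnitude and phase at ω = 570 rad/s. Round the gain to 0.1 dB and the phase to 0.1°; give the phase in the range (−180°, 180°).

At s = jω = j570:
zero (s+40): 40 + j570 → |·| = √(40²+570²) = √326500 ≈ 571.4, ∠ = arctan(570/40) ≈ 85.99°
pole (s+50): 50 + j570 → |·| = √(50²+570²) = √327400 ≈ 572.19, ∠ = arctan(570/50) ≈ 84.99°
pole (s+570): 570 + j570 → |·| = √(570²+570²) = √649800 ≈ 806.1, ∠ = arctan(570/570) ≈ 45.00°
|L| = 200 · 571.4 / 4.6124e+05 ≈ 0.24777
Gain = 20 log₁₀(0.24777) ≈ -12.12 dB
∠L = 85.99° − 129.99° = -44.00°

-12.1 dB, -44.0°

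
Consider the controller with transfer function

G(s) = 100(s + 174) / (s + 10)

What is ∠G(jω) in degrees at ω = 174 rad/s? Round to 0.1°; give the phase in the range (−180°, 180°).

At s = jω = j174:
zero (s+174): 174 + j174 → |·| = √(174²+174²) = √60552 ≈ 246.07, ∠ = arctan(174/174) ≈ 45.00°
pole (s+10): 10 + j174 → |·| = √(10²+174²) = √30376 ≈ 174.29, ∠ = arctan(174/10) ≈ 86.71°
∠G = 45.00° − 86.71° = -41.71°

-41.7°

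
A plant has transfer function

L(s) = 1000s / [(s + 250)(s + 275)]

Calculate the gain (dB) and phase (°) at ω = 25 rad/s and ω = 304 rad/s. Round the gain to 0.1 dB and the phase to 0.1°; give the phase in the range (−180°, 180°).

ω = 25: -8.9 dB, 79.1°; ω = 304: 5.5 dB, -8.4°

At s = jω = j25:
zero at origin: s = j25 → |·| = 25, ∠ = 90.00°
pole (s+250): 250 + j25 → |·| = √(250²+25²) = √63125 ≈ 251.25, ∠ = arctan(25/250) ≈ 5.71°
pole (s+275): 275 + j25 → |·| = √(275²+25²) = √76250 ≈ 276.13, ∠ = arctan(25/275) ≈ 5.19°
|L| = 1000 · 25 / 69378 ≈ 0.36034
Gain = 20 log₁₀(0.36034) ≈ -8.87 dB
∠L = 90.00° − 10.90° = 79.10°

At s = jω = j304:
zero at origin: s = j304 → |·| = 304, ∠ = 90.00°
pole (s+250): 250 + j304 → |·| = √(250²+304²) = √154916 ≈ 393.59, ∠ = arctan(304/250) ≈ 50.57°
pole (s+275): 275 + j304 → |·| = √(275²+304²) = √168041 ≈ 409.93, ∠ = arctan(304/275) ≈ 47.87°
|L| = 1000 · 304 / 1.6134e+05 ≈ 1.8842
Gain = 20 log₁₀(1.8842) ≈ 5.50 dB
∠L = 90.00° − 98.44° = -8.44°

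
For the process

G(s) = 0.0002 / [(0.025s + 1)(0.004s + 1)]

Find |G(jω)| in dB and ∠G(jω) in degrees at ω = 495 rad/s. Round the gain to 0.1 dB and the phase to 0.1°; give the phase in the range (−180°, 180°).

-102.8 dB, -148.6°

At ω = 495 rad/s:
pole (1 + j495·0.025) = 1 + j12.375 → |·| ≈ 12.415, ∠ ≈ 85.38°
pole (1 + j495·0.004) = 1 + j1.98 → |·| ≈ 2.2182, ∠ ≈ 63.20°
|G| = 0.0002 · 1 / (12.415 · 2.2182) ≈ 7.2624e-06
Gain = 20 log₁₀(7.2624e-06) ≈ -102.78 dB
∠G = (0°) − (85.38° + 63.20°) = -148.58°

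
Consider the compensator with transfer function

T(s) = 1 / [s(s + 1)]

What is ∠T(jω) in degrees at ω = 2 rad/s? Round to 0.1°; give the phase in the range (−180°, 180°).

At s = jω = j2:
pole (s+1): 1 + j2 → |·| = √(1²+2²) = √5 ≈ 2.2361, ∠ = arctan(2/1) ≈ 63.43°
pole at origin: |s| = 2, ∠ = 90.00° (in denominator)
∠T = 0.00° − 153.43° = -153.43°

-153.4°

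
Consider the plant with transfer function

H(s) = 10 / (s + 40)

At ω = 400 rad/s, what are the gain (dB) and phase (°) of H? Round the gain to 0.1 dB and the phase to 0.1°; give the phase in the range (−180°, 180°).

-32.1 dB, -84.3°

Substitute s = j400:
Numerator: 10 = 10 + j0
Denominator: (j400) + 40 = 40 + j400
|N| = √(10² + 0²) ≈ 10, ∠N ≈ 0.00°
|D| = √(40² + 400²) ≈ 402, ∠D ≈ 84.29°
|H| = 10 / 402 ≈ 0.024876
Gain = 20 log₁₀(0.024876) ≈ -32.08 dB
∠H = 0.00° − 84.29° = -84.29°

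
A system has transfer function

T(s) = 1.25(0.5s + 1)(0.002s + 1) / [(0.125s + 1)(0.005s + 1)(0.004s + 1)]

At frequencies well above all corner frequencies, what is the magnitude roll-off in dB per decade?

Each pole contributes −20 dB/decade at high frequency; each zero contributes +20 dB/decade.
Net: 2 zero(s) − 3 pole(s) → -20 dB/decade.

-20 dB/decade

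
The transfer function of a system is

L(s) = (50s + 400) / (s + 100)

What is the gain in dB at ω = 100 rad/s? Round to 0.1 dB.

31.0 dB

Substitute s = j100:
Numerator: 50(j100) + 400 = 400 + j5000
Denominator: (j100) + 100 = 100 + j100
|N| = √(400² + 5000²) ≈ 5016, ∠N ≈ 85.43°
|D| = √(100² + 100²) ≈ 141.42, ∠D ≈ 45.00°
|L| = 5016 / 141.42 ≈ 35.469
Gain = 20 log₁₀(35.469) ≈ 31.00 dB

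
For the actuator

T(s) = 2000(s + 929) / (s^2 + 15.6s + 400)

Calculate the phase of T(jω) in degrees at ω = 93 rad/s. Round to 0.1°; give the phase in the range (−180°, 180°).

-164.3°

At s = jω = j93:
zero (s+929): 929 + j93 → |·| = √(929²+93²) = √871690 ≈ 933.64, ∠ = arctan(93/929) ≈ 5.72°
quadratic: (j93)² + 15.6·j93 + 400 = -8249 + j1450.8 → |·| ≈ 8375.6, ∠ ≈ 170.03°
∠T = 5.72° − 170.03° = -164.31°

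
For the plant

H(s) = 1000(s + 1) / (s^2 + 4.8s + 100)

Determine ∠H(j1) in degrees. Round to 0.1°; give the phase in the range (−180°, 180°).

42.2°

At s = jω = j1:
zero (s+1): 1 + j1 → |·| = √(1²+1²) = √2 ≈ 1.4142, ∠ = arctan(1/1) ≈ 45.00°
quadratic: (j1)² + 4.8·j1 + 100 = 99 + j4.8 → |·| ≈ 99.116, ∠ ≈ 2.78°
∠H = 45.00° − 2.78° = 42.22°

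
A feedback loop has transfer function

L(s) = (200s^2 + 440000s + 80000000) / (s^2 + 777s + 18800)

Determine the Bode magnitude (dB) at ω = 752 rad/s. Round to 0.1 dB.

52.4 dB

Substitute s = j752:
Numerator: 200(j752)^2 + 440000(j752) + 80000000 = -33100800 + j330880000
Denominator: (j752)^2 + 777(j752) + 18800 = -546704 + j584304
|N| = √(33100800² + 330880000²) ≈ 3.3253e+08, ∠N ≈ 95.71°
|D| = √(546704² + 584304²) ≈ 8.0019e+05, ∠D ≈ 133.10°
|L| = 3.3253e+08 / 8.0019e+05 ≈ 415.56
Gain = 20 log₁₀(415.56) ≈ 52.37 dB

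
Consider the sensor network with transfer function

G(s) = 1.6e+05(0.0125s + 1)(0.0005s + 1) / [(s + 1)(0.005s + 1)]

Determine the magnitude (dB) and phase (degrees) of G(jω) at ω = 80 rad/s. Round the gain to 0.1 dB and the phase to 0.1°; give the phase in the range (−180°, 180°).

68.4 dB, -63.8°

At ω = 80 rad/s:
zero (1 + j80·0.0125) = 1 + j1 → |·| ≈ 1.4142, ∠ ≈ 45.00°
zero (1 + j80·0.0005) = 1 + j0.04 → |·| ≈ 1.0008, ∠ ≈ 2.29°
pole (1 + j80·1) = 1 + j80 → |·| ≈ 80.006, ∠ ≈ 89.28°
pole (1 + j80·0.005) = 1 + j0.4 → |·| ≈ 1.077, ∠ ≈ 21.80°
|G| = 1.6e+05 · 1.4142 · 1.0008 / (80.006 · 1.077) ≈ 2628.1
Gain = 20 log₁₀(2628.1) ≈ 68.39 dB
∠G = (45.00° + 2.29°) − (89.28° + 21.80°) = -63.79°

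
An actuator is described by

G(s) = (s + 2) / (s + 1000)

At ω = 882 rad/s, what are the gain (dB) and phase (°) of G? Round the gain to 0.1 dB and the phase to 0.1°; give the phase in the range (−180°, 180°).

-3.6 dB, 48.5°

At s = jω = j882:
zero (s+2): 2 + j882 → |·| = √(2²+882²) = √777928 ≈ 882, ∠ = arctan(882/2) ≈ 89.87°
pole (s+1000): 1000 + j882 → |·| = √(1000²+882²) = √1777924 ≈ 1333.4, ∠ = arctan(882/1000) ≈ 41.41°
|G| = 1 · 882 / 1333.4 ≈ 0.66147
Gain = 20 log₁₀(0.66147) ≈ -3.59 dB
∠G = 89.87° − 41.41° = 48.46°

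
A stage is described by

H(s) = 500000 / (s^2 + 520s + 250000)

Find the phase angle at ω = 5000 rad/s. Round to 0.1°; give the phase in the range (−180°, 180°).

-174.0°

At s = jω = j5000:
quadratic: (j5000)² + 520·j5000 + 250000 = -24750000 + j2600000 → |·| ≈ 2.4886e+07, ∠ ≈ 174.00°
∠H = 0.00° − 174.00° = -174.00°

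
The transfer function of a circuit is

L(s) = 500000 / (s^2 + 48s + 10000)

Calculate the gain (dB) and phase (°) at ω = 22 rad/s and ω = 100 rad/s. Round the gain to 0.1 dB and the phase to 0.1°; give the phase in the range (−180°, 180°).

At s = jω = j22:
quadratic: (j22)² + 48·j22 + 10000 = 9516 + j1056 → |·| ≈ 9574.4, ∠ ≈ 6.33°
|L| = 500000 / 9574.4 ≈ 52.223
Gain = 20 log₁₀(52.223) ≈ 34.36 dB
∠L = 0.00° − 6.33° = -6.33°

At s = jω = j100:
quadratic: (j100)² + 48·j100 + 10000 = 0 + j4800 → |·| ≈ 4800, ∠ ≈ 90.00°
|L| = 500000 / 4800 ≈ 104.17
Gain = 20 log₁₀(104.17) ≈ 40.35 dB
∠L = 0.00° − 90.00° = -90.00°

ω = 22: 34.4 dB, -6.3°; ω = 100: 40.4 dB, -90.0°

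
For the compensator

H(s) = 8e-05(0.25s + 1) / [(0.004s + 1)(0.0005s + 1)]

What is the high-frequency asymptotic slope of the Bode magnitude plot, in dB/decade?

Each pole contributes −20 dB/decade at high frequency; each zero contributes +20 dB/decade.
Net: 1 zero(s) − 2 pole(s) → -20 dB/decade.

-20 dB/decade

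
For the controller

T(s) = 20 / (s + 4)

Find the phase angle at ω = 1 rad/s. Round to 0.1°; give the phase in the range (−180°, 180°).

Substitute s = j1:
Numerator: 20 = 20 + j0
Denominator: (j1) + 4 = 4 + j1
|N| = √(20² + 0²) ≈ 20, ∠N ≈ 0.00°
|D| = √(4² + 1²) ≈ 4.1231, ∠D ≈ 14.04°
∠T = 0.00° − 14.04° = -14.04°

-14.0°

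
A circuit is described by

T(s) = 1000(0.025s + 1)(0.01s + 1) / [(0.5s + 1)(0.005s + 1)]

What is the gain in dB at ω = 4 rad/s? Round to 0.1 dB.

At ω = 4 rad/s:
zero (1 + j4·0.025) = 1 + j0.1 → |·| ≈ 1.005, ∠ ≈ 5.71°
zero (1 + j4·0.01) = 1 + j0.04 → |·| ≈ 1.0008, ∠ ≈ 2.29°
pole (1 + j4·0.5) = 1 + j2 → |·| ≈ 2.2361, ∠ ≈ 63.43°
pole (1 + j4·0.005) = 1 + j0.02 → |·| ≈ 1.0002, ∠ ≈ 1.15°
|T| = 1000 · 1.005 · 1.0008 / (2.2361 · 1.0002) ≈ 449.71
Gain = 20 log₁₀(449.71) ≈ 53.06 dB

53.1 dB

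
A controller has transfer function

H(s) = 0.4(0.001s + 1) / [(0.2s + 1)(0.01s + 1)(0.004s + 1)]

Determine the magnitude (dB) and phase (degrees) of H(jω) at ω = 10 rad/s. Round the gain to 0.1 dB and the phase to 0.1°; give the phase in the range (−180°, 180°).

At ω = 10 rad/s:
zero (1 + j10·0.001) = 1 + j0.01 → |·| ≈ 1, ∠ ≈ 0.57°
pole (1 + j10·0.2) = 1 + j2 → |·| ≈ 2.2361, ∠ ≈ 63.43°
pole (1 + j10·0.01) = 1 + j0.1 → |·| ≈ 1.005, ∠ ≈ 5.71°
pole (1 + j10·0.004) = 1 + j0.04 → |·| ≈ 1.0008, ∠ ≈ 2.29°
|H| = 0.4 · 1 / (2.2361 · 1.005 · 1.0008) ≈ 0.17785
Gain = 20 log₁₀(0.17785) ≈ -15.00 dB
∠H = (0.57°) − (63.43° + 5.71° + 2.29°) = -70.86°

-15.0 dB, -70.9°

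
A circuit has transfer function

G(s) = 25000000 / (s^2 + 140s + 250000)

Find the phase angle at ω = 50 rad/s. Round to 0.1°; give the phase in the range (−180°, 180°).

-1.6°

At s = jω = j50:
quadratic: (j50)² + 140·j50 + 250000 = 247500 + j7000 → |·| ≈ 2.476e+05, ∠ ≈ 1.62°
∠G = 0.00° − 1.62° = -1.62°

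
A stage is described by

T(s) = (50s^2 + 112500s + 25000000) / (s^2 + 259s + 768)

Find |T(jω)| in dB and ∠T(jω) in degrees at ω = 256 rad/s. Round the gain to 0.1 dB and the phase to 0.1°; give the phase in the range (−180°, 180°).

Substitute s = j256:
Numerator: 50(j256)^2 + 112500(j256) + 25000000 = 21723200 + j28800000
Denominator: (j256)^2 + 259(j256) + 768 = -64768 + j66304
|N| = √(21723200² + 28800000²) ≈ 3.6074e+07, ∠N ≈ 52.97°
|D| = √(64768² + 66304²) ≈ 92688, ∠D ≈ 134.33°
|T| = 3.6074e+07 / 92688 ≈ 389.2
Gain = 20 log₁₀(389.2) ≈ 51.80 dB
∠T = 52.97° − 134.33° = -81.36°

51.8 dB, -81.4°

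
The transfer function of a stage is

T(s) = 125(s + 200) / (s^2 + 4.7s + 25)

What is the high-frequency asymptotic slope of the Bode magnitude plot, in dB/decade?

Each pole contributes −20 dB/decade at high frequency; each zero contributes +20 dB/decade.
Net: 1 zero(s) − 2 pole(s) → -20 dB/decade.

-20 dB/decade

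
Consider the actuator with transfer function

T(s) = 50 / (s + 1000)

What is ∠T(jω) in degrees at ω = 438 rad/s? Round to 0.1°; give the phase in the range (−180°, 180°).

Substitute s = j438:
Numerator: 50 = 50 + j0
Denominator: (j438) + 1000 = 1000 + j438
|N| = √(50² + 0²) ≈ 50, ∠N ≈ 0.00°
|D| = √(1000² + 438²) ≈ 1091.7, ∠D ≈ 23.65°
∠T = 0.00° − 23.65° = -23.65°

-23.7°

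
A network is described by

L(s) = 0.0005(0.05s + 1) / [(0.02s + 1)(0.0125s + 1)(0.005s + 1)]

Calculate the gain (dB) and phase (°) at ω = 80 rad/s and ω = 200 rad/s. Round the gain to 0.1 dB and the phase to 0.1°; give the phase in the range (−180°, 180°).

At ω = 80 rad/s:
zero (1 + j80·0.05) = 1 + j4 → |·| ≈ 4.1231, ∠ ≈ 75.96°
pole (1 + j80·0.02) = 1 + j1.6 → |·| ≈ 1.8868, ∠ ≈ 57.99°
pole (1 + j80·0.0125) = 1 + j1 → |·| ≈ 1.4142, ∠ ≈ 45.00°
pole (1 + j80·0.005) = 1 + j0.4 → |·| ≈ 1.077, ∠ ≈ 21.80°
|L| = 0.0005 · 4.1231 / (1.8868 · 1.4142 · 1.077) ≈ 0.00071737
Gain = 20 log₁₀(0.00071737) ≈ -62.89 dB
∠L = (75.96°) − (57.99° + 45.00° + 21.80°) = -48.83°

At ω = 200 rad/s:
zero (1 + j200·0.05) = 1 + j10 → |·| ≈ 10.05, ∠ ≈ 84.29°
pole (1 + j200·0.02) = 1 + j4 → |·| ≈ 4.1231, ∠ ≈ 75.96°
pole (1 + j200·0.0125) = 1 + j2.5 → |·| ≈ 2.6926, ∠ ≈ 68.20°
pole (1 + j200·0.005) = 1 + j1 → |·| ≈ 1.4142, ∠ ≈ 45.00°
|L| = 0.0005 · 10.05 / (4.1231 · 2.6926 · 1.4142) ≈ 0.00032006
Gain = 20 log₁₀(0.00032006) ≈ -69.90 dB
∠L = (84.29°) − (75.96° + 68.20° + 45.00°) = -104.87°

ω = 80: -62.9 dB, -48.8°; ω = 200: -69.9 dB, -104.9°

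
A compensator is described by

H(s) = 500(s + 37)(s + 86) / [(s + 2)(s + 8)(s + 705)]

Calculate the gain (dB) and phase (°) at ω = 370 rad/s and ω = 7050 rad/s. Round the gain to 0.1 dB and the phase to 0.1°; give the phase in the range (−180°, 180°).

ω = 370: -3.8 dB, -44.9°; ω = 7050: -23.0 dB, -85.2°

At s = jω = j370:
zero (s+37): 37 + j370 → |·| = √(37²+370²) = √138269 ≈ 371.85, ∠ = arctan(370/37) ≈ 84.29°
zero (s+86): 86 + j370 → |·| = √(86²+370²) = √144296 ≈ 379.86, ∠ = arctan(370/86) ≈ 76.91°
pole (s+2): 2 + j370 → |·| = √(2²+370²) = √136904 ≈ 370.01, ∠ = arctan(370/2) ≈ 89.69°
pole (s+8): 8 + j370 → |·| = √(8²+370²) = √136964 ≈ 370.09, ∠ = arctan(370/8) ≈ 88.76°
pole (s+705): 705 + j370 → |·| = √(705²+370²) = √633925 ≈ 796.19, ∠ = arctan(370/705) ≈ 27.69°
|H| = 500 · 1.4125e+05 / 1.0903e+08 ≈ 0.64776
Gain = 20 log₁₀(0.64776) ≈ -3.77 dB
∠H = 161.20° − 206.14° = -44.94°

At s = jω = j7050:
zero (s+37): 37 + j7050 → |·| = √(37²+7050²) = √49703869 ≈ 7050.1, ∠ = arctan(7050/37) ≈ 89.70°
zero (s+86): 86 + j7050 → |·| = √(86²+7050²) = √49709896 ≈ 7050.5, ∠ = arctan(7050/86) ≈ 89.30°
pole (s+2): 2 + j7050 → |·| = √(2²+7050²) = √49702504 ≈ 7050, ∠ = arctan(7050/2) ≈ 89.98°
pole (s+8): 8 + j7050 → |·| = √(8²+7050²) = √49702564 ≈ 7050, ∠ = arctan(7050/8) ≈ 89.93°
pole (s+705): 705 + j7050 → |·| = √(705²+7050²) = √50199525 ≈ 7085.2, ∠ = arctan(7050/705) ≈ 84.29°
|H| = 500 · 4.9707e+07 / 3.5215e+11 ≈ 0.070576
Gain = 20 log₁₀(0.070576) ≈ -23.03 dB
∠H = 179.00° − 264.20° = -85.20°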